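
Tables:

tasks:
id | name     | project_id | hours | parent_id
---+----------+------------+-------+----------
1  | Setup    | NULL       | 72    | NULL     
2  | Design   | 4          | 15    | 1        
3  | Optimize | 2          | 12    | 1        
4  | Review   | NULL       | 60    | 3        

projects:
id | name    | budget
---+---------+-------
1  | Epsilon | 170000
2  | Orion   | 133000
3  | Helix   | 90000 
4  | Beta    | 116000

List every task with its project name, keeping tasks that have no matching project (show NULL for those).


LEFT JOIN keeps every row from tasks (the left table); where project_id has no match in projects, the project columns become NULL. Walk through each task:
  - task 1 (Setup): project_id=NULL, no match -> kept with NULL
  - task 2 (Design): project_id=4 -> matches Beta
  - task 3 (Optimize): project_id=2 -> matches Orion
  - task 4 (Review): project_id=NULL, no match -> kept with NULL
All 4 rows appear; 2 have NULL project.

SQL:
SELECT a.name, b.name AS project
FROM tasks a
LEFT JOIN projects b ON a.project_id = b.id

Result:
name     | project
---------+--------
Setup    | NULL   
Design   | Beta   
Optimize | Orion  
Review   | NULL   


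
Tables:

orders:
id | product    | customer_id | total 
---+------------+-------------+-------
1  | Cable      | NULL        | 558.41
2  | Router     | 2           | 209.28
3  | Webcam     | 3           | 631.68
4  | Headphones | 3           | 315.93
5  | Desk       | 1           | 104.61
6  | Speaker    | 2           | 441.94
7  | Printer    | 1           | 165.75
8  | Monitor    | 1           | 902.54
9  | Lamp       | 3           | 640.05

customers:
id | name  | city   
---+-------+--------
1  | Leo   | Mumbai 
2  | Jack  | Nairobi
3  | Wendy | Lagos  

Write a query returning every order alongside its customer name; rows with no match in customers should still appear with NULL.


LEFT JOIN keeps every row from orders (the left table); where customer_id has no match in customers, the customer columns become NULL. Walk through each order:
  - order 1 (Cable): customer_id=NULL, no match -> kept with NULL
  - order 2 (Router): customer_id=2 -> matches Jack
  - order 3 (Webcam): customer_id=3 -> matches Wendy
  - order 4 (Headphones): customer_id=3 -> matches Wendy
  - order 5 (Desk): customer_id=1 -> matches Leo
  - order 6 (Speaker): customer_id=2 -> matches Jack
  - order 7 (Printer): customer_id=1 -> matches Leo
  - order 8 (Monitor): customer_id=1 -> matches Leo
  - order 9 (Lamp): customer_id=3 -> matches Wendy
All 9 rows appear; 1 has NULL customer.

SQL:
SELECT a.product, b.name AS customer
FROM orders a
LEFT JOIN customers b ON a.customer_id = b.id

Result:
product    | customer
-----------+---------
Cable      | NULL    
Router     | Jack    
Webcam     | Wendy   
Headphones | Wendy   
Desk       | Leo     
Speaker    | Jack    
Printer    | Leo     
Monitor    | Leo     
Lamp       | Wendy   


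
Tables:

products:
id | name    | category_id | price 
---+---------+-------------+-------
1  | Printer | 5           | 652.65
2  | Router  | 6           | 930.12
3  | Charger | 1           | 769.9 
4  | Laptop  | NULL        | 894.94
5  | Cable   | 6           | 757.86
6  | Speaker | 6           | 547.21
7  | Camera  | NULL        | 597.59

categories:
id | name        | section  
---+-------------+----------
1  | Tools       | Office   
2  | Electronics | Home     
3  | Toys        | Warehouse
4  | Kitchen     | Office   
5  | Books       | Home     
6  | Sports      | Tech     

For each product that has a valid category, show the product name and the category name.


INNER JOIN keeps only products rows whose category_id matches an id in categories. Walk through each product:
  - product 1 (Printer): category_id=5 -> matches Books
  - product 2 (Router): category_id=6 -> matches Sports
  - product 3 (Charger): category_id=1 -> matches Tools
  - product 4 (Laptop): category_id=NULL, no match -> dropped
  - product 5 (Cable): category_id=6 -> matches Sports
  - product 6 (Speaker): category_id=6 -> matches Sports
  - product 7 (Camera): category_id=NULL, no match -> dropped
So 2 of 7 rows are dropped.

SQL:
SELECT a.name, b.name AS category
FROM products a
INNER JOIN categories b ON a.category_id = b.id

Result:
name    | category
--------+---------
Printer | Books   
Router  | Sports  
Charger | Tools   
Cable   | Sports  
Speaker | Sports  


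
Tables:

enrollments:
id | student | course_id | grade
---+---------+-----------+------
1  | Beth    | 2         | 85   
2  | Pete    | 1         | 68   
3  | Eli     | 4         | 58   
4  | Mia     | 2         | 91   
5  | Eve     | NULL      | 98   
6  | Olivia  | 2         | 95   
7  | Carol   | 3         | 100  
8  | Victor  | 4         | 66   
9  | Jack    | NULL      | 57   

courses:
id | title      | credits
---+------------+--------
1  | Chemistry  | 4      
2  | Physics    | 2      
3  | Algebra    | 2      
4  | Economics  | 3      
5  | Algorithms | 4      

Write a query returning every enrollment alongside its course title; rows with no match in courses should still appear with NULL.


LEFT JOIN keeps every row from enrollments (the left table); where course_id has no match in courses, the course columns become NULL. Walk through each enrollment:
  - enrollment 1 (Beth): course_id=2 -> matches Physics
  - enrollment 2 (Pete): course_id=1 -> matches Chemistry
  - enrollment 3 (Eli): course_id=4 -> matches Economics
  - enrollment 4 (Mia): course_id=2 -> matches Physics
  - enrollment 5 (Eve): course_id=NULL, no match -> kept with NULL
  - enrollment 6 (Olivia): course_id=2 -> matches Physics
  - enrollment 7 (Carol): course_id=3 -> matches Algebra
  - enrollment 8 (Victor): course_id=4 -> matches Economics
  - enrollment 9 (Jack): course_id=NULL, no match -> kept with NULL
All 9 rows appear; 2 have NULL course.

SQL:
SELECT a.student, b.title AS course
FROM enrollments a
LEFT JOIN courses b ON a.course_id = b.id

Result:
student | course   
--------+----------
Beth    | Physics  
Pete    | Chemistry
Eli     | Economics
Mia     | Physics  
Eve     | NULL     
Olivia  | Physics  
Carol   | Algebra  
Victor  | Economics
Jack    | NULL     


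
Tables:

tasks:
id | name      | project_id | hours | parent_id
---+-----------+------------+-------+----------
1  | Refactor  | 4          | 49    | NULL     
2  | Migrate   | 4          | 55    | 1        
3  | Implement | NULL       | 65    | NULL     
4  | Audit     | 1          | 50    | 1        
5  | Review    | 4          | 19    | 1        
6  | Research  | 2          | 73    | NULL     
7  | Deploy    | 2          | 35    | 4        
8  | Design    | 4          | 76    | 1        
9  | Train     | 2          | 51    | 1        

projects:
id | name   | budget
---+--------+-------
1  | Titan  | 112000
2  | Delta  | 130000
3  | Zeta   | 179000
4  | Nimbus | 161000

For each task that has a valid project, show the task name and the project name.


INNER JOIN keeps only tasks rows whose project_id matches an id in projects. Walk through each task:
  - task 1 (Refactor): project_id=4 -> matches Nimbus
  - task 2 (Migrate): project_id=4 -> matches Nimbus
  - task 3 (Implement): project_id=NULL, no match -> dropped
  - task 4 (Audit): project_id=1 -> matches Titan
  - task 5 (Review): project_id=4 -> matches Nimbus
  - task 6 (Research): project_id=2 -> matches Delta
  - task 7 (Deploy): project_id=2 -> matches Delta
  - task 8 (Design): project_id=4 -> matches Nimbus
  - task 9 (Train): project_id=2 -> matches Delta
So 1 of 9 rows is dropped.

SQL:
SELECT a.name, b.name AS project
FROM tasks a
INNER JOIN projects b ON a.project_id = b.id

Result:
name     | project
---------+--------
Refactor | Nimbus 
Migrate  | Nimbus 
Audit    | Titan  
Review   | Nimbus 
Research | Delta  
Deploy   | Delta  
Design   | Nimbus 
Train    | Delta  


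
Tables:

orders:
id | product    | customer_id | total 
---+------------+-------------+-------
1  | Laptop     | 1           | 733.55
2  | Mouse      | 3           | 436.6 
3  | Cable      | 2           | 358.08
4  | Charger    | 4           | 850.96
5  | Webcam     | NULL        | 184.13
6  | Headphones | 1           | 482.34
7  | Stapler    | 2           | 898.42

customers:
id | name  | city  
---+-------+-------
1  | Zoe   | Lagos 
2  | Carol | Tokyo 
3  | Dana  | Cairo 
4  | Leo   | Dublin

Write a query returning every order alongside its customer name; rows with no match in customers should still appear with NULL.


LEFT JOIN keeps every row from orders (the left table); where customer_id has no match in customers, the customer columns become NULL. Walk through each order:
  - order 1 (Laptop): customer_id=1 -> matches Zoe
  - order 2 (Mouse): customer_id=3 -> matches Dana
  - order 3 (Cable): customer_id=2 -> matches Carol
  - order 4 (Charger): customer_id=4 -> matches Leo
  - order 5 (Webcam): customer_id=NULL, no match -> kept with NULL
  - order 6 (Headphones): customer_id=1 -> matches Zoe
  - order 7 (Stapler): customer_id=2 -> matches Carol
All 7 rows appear; 1 has NULL customer.

SQL:
SELECT a.product, b.name AS customer
FROM orders a
LEFT JOIN customers b ON a.customer_id = b.id

Result:
product    | customer
-----------+---------
Laptop     | Zoe     
Mouse      | Dana    
Cable      | Carol   
Charger    | Leo     
Webcam     | NULL    
Headphones | Zoe     
Stapler    | Carol   


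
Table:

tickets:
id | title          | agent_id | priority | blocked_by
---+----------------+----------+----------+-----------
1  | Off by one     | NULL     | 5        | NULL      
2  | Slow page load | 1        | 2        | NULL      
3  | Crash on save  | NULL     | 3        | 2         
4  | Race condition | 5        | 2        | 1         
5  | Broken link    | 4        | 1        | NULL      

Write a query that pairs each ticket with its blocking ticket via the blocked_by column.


This is a self-join: tickets is joined to a second copy of itself, matching each row's blocked_by to another row's id. Use LEFT JOIN so rows with blocked_by=NULL are kept.
  - ticket 1 (Off by one): blocked_by=NULL -> NULL
  - ticket 2 (Slow page load): blocked_by=NULL -> NULL
  - ticket 3 (Crash on save): blocked_by=2 -> Slow page load
  - ticket 4 (Race condition): blocked_by=1 -> Off by one
  - ticket 5 (Broken link): blocked_by=NULL -> NULL

SQL:
SELECT a.title AS item, b.title AS blocked_by
FROM tickets a
LEFT JOIN tickets b ON a.blocked_by = b.id

Result:
item           | blocked_by    
---------------+---------------
Off by one     | NULL          
Slow page load | NULL          
Crash on save  | Slow page load
Race condition | Off by one    
Broken link    | NULL          


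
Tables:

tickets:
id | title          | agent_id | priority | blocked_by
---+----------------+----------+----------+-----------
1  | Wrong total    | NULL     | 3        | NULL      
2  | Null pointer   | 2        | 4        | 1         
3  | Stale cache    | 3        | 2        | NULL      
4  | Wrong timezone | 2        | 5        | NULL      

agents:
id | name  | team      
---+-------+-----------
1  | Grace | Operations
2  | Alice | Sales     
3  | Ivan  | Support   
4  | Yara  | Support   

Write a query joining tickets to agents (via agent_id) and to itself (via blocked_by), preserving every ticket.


Two LEFT JOINs from the same base table tickets: one to agents via agent_id, one to tickets itself via blocked_by. Both are LEFT so every ticket is preserved.
Match against agents:
  - ticket 1 (Wrong total): agent_id=NULL, no match -> kept with NULL
  - ticket 2 (Null pointer): agent_id=2 -> matches Alice
  - ticket 3 (Stale cache): agent_id=3 -> matches Ivan
  - ticket 4 (Wrong timezone): agent_id=2 -> matches Alice
Match against tickets (self):
  - ticket 1 (Wrong total): blocked_by=NULL -> NULL
  - ticket 2 (Null pointer): blocked_by=1 -> Wrong total
  - ticket 3 (Stale cache): blocked_by=NULL -> NULL
  - ticket 4 (Wrong timezone): blocked_by=NULL -> NULL

SQL:
SELECT a.title, b.name AS agent, c.title AS blocked_by
FROM tickets a
LEFT JOIN agents b ON a.agent_id = b.id
LEFT JOIN tickets c ON a.blocked_by = c.id

Result:
title          | agent | blocked_by 
---------------+-------+------------
Wrong total    | NULL  | NULL       
Null pointer   | Alice | Wrong total
Stale cache    | Ivan  | NULL       
Wrong timezone | Alice | NULL       


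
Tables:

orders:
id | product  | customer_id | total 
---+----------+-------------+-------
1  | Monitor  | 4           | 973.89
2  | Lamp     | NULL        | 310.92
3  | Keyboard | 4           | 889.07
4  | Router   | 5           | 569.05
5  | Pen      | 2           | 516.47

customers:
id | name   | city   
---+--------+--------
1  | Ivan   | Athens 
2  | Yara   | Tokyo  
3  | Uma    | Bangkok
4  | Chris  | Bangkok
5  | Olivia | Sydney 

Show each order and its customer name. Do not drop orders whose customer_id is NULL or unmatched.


LEFT JOIN keeps every row from orders (the left table); where customer_id has no match in customers, the customer columns become NULL. Walk through each order:
  - order 1 (Monitor): customer_id=4 -> matches Chris
  - order 2 (Lamp): customer_id=NULL, no match -> kept with NULL
  - order 3 (Keyboard): customer_id=4 -> matches Chris
  - order 4 (Router): customer_id=5 -> matches Olivia
  - order 5 (Pen): customer_id=2 -> matches Yara
All 5 rows appear; 1 has NULL customer.

SQL:
SELECT a.product, b.name AS customer
FROM orders a
LEFT JOIN customers b ON a.customer_id = b.id

Result:
product  | customer
---------+---------
Monitor  | Chris   
Lamp     | NULL    
Keyboard | Chris   
Router   | Olivia  
Pen      | Yara    


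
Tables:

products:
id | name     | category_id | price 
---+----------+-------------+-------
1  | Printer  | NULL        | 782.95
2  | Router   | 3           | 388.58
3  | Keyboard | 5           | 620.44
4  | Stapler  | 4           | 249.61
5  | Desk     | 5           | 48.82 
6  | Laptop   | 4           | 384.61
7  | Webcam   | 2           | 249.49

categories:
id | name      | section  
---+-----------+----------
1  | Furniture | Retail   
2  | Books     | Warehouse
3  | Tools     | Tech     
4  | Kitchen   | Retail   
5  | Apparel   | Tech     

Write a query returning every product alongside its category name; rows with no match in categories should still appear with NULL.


LEFT JOIN keeps every row from products (the left table); where category_id has no match in categories, the category columns become NULL. Walk through each product:
  - product 1 (Printer): category_id=NULL, no match -> kept with NULL
  - product 2 (Router): category_id=3 -> matches Tools
  - product 3 (Keyboard): category_id=5 -> matches Apparel
  - product 4 (Stapler): category_id=4 -> matches Kitchen
  - product 5 (Desk): category_id=5 -> matches Apparel
  - product 6 (Laptop): category_id=4 -> matches Kitchen
  - product 7 (Webcam): category_id=2 -> matches Books
All 7 rows appear; 1 has NULL category.

SQL:
SELECT a.name, b.name AS category
FROM products a
LEFT JOIN categories b ON a.category_id = b.id

Result:
name     | category
---------+---------
Printer  | NULL    
Router   | Tools   
Keyboard | Apparel 
Stapler  | Kitchen 
Desk     | Apparel 
Laptop   | Kitchen 
Webcam   | Books   


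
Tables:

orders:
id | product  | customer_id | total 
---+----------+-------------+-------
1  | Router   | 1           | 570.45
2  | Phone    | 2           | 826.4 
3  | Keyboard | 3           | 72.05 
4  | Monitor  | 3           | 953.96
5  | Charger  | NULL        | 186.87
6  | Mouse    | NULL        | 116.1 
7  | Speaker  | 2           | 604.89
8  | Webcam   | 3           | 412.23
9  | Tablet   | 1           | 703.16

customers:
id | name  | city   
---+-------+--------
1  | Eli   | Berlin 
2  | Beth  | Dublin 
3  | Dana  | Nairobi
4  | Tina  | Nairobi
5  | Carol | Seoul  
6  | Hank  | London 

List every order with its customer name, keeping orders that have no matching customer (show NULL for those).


LEFT JOIN keeps every row from orders (the left table); where customer_id has no match in customers, the customer columns become NULL. Walk through each order:
  - order 1 (Router): customer_id=1 -> matches Eli
  - order 2 (Phone): customer_id=2 -> matches Beth
  - order 3 (Keyboard): customer_id=3 -> matches Dana
  - order 4 (Monitor): customer_id=3 -> matches Dana
  - order 5 (Charger): customer_id=NULL, no match -> kept with NULL
  - order 6 (Mouse): customer_id=NULL, no match -> kept with NULL
  - order 7 (Speaker): customer_id=2 -> matches Beth
  - order 8 (Webcam): customer_id=3 -> matches Dana
  - order 9 (Tablet): customer_id=1 -> matches Eli
All 9 rows appear; 2 have NULL customer.

SQL:
SELECT a.product, b.name AS customer
FROM orders a
LEFT JOIN customers b ON a.customer_id = b.id

Result:
product  | customer
---------+---------
Router   | Eli     
Phone    | Beth    
Keyboard | Dana    
Monitor  | Dana    
Charger  | NULL    
Mouse    | NULL    
Speaker  | Beth    
Webcam   | Dana    
Tablet   | Eli     


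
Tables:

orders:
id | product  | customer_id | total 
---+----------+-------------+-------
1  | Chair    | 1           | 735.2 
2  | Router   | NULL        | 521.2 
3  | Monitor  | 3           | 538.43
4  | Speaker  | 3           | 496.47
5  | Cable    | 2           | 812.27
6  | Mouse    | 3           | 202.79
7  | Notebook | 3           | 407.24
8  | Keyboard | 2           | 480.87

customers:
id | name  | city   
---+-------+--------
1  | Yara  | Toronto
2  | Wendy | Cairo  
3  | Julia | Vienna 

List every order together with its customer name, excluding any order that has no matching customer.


INNER JOIN keeps only orders rows whose customer_id matches an id in customers. Walk through each order:
  - order 1 (Chair): customer_id=1 -> matches Yara
  - order 2 (Router): customer_id=NULL, no match -> dropped
  - order 3 (Monitor): customer_id=3 -> matches Julia
  - order 4 (Speaker): customer_id=3 -> matches Julia
  - order 5 (Cable): customer_id=2 -> matches Wendy
  - order 6 (Mouse): customer_id=3 -> matches Julia
  - order 7 (Notebook): customer_id=3 -> matches Julia
  - order 8 (Keyboard): customer_id=2 -> matches Wendy
So 1 of 8 rows is dropped.

SQL:
SELECT a.product, b.name AS customer
FROM orders a
INNER JOIN customers b ON a.customer_id = b.id

Result:
product  | customer
---------+---------
Chair    | Yara    
Monitor  | Julia   
Speaker  | Julia   
Cable    | Wendy   
Mouse    | Julia   
Notebook | Julia   
Keyboard | Wendy   


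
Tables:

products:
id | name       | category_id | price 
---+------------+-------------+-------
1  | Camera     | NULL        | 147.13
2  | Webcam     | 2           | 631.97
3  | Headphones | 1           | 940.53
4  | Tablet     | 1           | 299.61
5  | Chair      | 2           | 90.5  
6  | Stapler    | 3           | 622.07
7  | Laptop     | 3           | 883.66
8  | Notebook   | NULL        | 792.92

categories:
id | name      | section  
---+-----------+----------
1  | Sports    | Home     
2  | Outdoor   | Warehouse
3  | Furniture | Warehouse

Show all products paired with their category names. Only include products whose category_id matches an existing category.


INNER JOIN keeps only products rows whose category_id matches an id in categories. Walk through each product:
  - product 1 (Camera): category_id=NULL, no match -> dropped
  - product 2 (Webcam): category_id=2 -> matches Outdoor
  - product 3 (Headphones): category_id=1 -> matches Sports
  - product 4 (Tablet): category_id=1 -> matches Sports
  - product 5 (Chair): category_id=2 -> matches Outdoor
  - product 6 (Stapler): category_id=3 -> matches Furniture
  - product 7 (Laptop): category_id=3 -> matches Furniture
  - product 8 (Notebook): category_id=NULL, no match -> dropped
So 2 of 8 rows are dropped.

SQL:
SELECT a.name, b.name AS category
FROM products a
INNER JOIN categories b ON a.category_id = b.id

Result:
name       | category 
-----------+----------
Webcam     | Outdoor  
Headphones | Sports   
Tablet     | Sports   
Chair      | Outdoor  
Stapler    | Furniture
Laptop     | Furniture


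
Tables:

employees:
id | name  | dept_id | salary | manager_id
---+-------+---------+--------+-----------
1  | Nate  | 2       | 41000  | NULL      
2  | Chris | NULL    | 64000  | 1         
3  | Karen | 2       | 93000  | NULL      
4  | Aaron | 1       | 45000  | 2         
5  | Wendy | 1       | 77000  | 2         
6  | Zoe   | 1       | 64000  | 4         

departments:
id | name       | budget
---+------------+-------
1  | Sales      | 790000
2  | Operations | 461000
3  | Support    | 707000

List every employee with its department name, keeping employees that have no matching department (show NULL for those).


LEFT JOIN keeps every row from employees (the left table); where dept_id has no match in departments, the department columns become NULL. Walk through each employee:
  - employee 1 (Nate): dept_id=2 -> matches Operations
  - employee 2 (Chris): dept_id=NULL, no match -> kept with NULL
  - employee 3 (Karen): dept_id=2 -> matches Operations
  - employee 4 (Aaron): dept_id=1 -> matches Sales
  - employee 5 (Wendy): dept_id=1 -> matches Sales
  - employee 6 (Zoe): dept_id=1 -> matches Sales
All 6 rows appear; 1 has NULL department.

SQL:
SELECT a.name, b.name AS department
FROM employees a
LEFT JOIN departments b ON a.dept_id = b.id

Result:
name  | department
------+-----------
Nate  | Operations
Chris | NULL      
Karen | Operations
Aaron | Sales     
Wendy | Sales     
Zoe   | Sales     


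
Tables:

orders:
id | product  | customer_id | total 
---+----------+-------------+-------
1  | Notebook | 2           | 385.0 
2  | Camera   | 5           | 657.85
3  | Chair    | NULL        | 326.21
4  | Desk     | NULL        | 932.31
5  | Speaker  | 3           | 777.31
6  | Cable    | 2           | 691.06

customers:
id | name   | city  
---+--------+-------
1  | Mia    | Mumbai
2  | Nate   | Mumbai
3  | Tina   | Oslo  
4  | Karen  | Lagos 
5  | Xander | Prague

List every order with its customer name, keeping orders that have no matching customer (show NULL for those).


LEFT JOIN keeps every row from orders (the left table); where customer_id has no match in customers, the customer columns become NULL. Walk through each order:
  - order 1 (Notebook): customer_id=2 -> matches Nate
  - order 2 (Camera): customer_id=5 -> matches Xander
  - order 3 (Chair): customer_id=NULL, no match -> kept with NULL
  - order 4 (Desk): customer_id=NULL, no match -> kept with NULL
  - order 5 (Speaker): customer_id=3 -> matches Tina
  - order 6 (Cable): customer_id=2 -> matches Nate
All 6 rows appear; 2 have NULL customer.

SQL:
SELECT a.product, b.name AS customer
FROM orders a
LEFT JOIN customers b ON a.customer_id = b.id

Result:
product  | customer
---------+---------
Notebook | Nate    
Camera   | Xander  
Chair    | NULL    
Desk     | NULL    
Speaker  | Tina    
Cable    | Nate    


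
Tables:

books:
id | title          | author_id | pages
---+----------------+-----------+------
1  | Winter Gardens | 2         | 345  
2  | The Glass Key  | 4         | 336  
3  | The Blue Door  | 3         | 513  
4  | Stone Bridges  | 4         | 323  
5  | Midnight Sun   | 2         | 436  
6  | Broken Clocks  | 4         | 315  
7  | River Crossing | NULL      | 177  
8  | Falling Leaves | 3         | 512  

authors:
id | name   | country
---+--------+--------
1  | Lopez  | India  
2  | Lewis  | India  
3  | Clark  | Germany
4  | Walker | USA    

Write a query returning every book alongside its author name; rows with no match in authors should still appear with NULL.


LEFT JOIN keeps every row from books (the left table); where author_id has no match in authors, the author columns become NULL. Walk through each book:
  - book 1 (Winter Gardens): author_id=2 -> matches Lewis
  - book 2 (The Glass Key): author_id=4 -> matches Walker
  - book 3 (The Blue Door): author_id=3 -> matches Clark
  - book 4 (Stone Bridges): author_id=4 -> matches Walker
  - book 5 (Midnight Sun): author_id=2 -> matches Lewis
  - book 6 (Broken Clocks): author_id=4 -> matches Walker
  - book 7 (River Crossing): author_id=NULL, no match -> kept with NULL
  - book 8 (Falling Leaves): author_id=3 -> matches Clark
All 8 rows appear; 1 has NULL author.

SQL:
SELECT a.title, b.name AS author
FROM books a
LEFT JOIN authors b ON a.author_id = b.id

Result:
title          | author
---------------+-------
Winter Gardens | Lewis 
The Glass Key  | Walker
The Blue Door  | Clark 
Stone Bridges  | Walker
Midnight Sun   | Lewis 
Broken Clocks  | Walker
River Crossing | NULL  
Falling Leaves | Clark 


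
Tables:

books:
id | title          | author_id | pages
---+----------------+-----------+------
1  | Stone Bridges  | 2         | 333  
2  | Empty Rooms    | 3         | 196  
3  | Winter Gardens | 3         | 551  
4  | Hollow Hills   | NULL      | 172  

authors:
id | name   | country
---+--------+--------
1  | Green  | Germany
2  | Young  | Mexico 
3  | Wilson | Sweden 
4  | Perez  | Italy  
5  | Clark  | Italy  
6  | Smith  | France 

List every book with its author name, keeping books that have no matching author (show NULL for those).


LEFT JOIN keeps every row from books (the left table); where author_id has no match in authors, the author columns become NULL. Walk through each book:
  - book 1 (Stone Bridges): author_id=2 -> matches Young
  - book 2 (Empty Rooms): author_id=3 -> matches Wilson
  - book 3 (Winter Gardens): author_id=3 -> matches Wilson
  - book 4 (Hollow Hills): author_id=NULL, no match -> kept with NULL
All 4 rows appear; 1 has NULL author.

SQL:
SELECT a.title, b.name AS author
FROM books a
LEFT JOIN authors b ON a.author_id = b.id

Result:
title          | author
---------------+-------
Stone Bridges  | Young 
Empty Rooms    | Wilson
Winter Gardens | Wilson
Hollow Hills   | NULL  


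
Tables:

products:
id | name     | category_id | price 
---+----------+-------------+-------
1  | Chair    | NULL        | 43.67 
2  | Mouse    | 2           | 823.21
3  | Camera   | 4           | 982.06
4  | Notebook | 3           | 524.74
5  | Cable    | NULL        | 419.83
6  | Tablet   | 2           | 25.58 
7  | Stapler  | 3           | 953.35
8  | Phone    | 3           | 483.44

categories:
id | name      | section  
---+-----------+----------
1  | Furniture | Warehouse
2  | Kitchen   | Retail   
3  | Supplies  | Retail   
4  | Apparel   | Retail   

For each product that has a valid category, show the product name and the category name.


INNER JOIN keeps only products rows whose category_id matches an id in categories. Walk through each product:
  - product 1 (Chair): category_id=NULL, no match -> dropped
  - product 2 (Mouse): category_id=2 -> matches Kitchen
  - product 3 (Camera): category_id=4 -> matches Apparel
  - product 4 (Notebook): category_id=3 -> matches Supplies
  - product 5 (Cable): category_id=NULL, no match -> dropped
  - product 6 (Tablet): category_id=2 -> matches Kitchen
  - product 7 (Stapler): category_id=3 -> matches Supplies
  - product 8 (Phone): category_id=3 -> matches Supplies
So 2 of 8 rows are dropped.

SQL:
SELECT a.name, b.name AS category
FROM products a
INNER JOIN categories b ON a.category_id = b.id

Result:
name     | category
---------+---------
Mouse    | Kitchen 
Camera   | Apparel 
Notebook | Supplies
Tablet   | Kitchen 
Stapler  | Supplies
Phone    | Supplies


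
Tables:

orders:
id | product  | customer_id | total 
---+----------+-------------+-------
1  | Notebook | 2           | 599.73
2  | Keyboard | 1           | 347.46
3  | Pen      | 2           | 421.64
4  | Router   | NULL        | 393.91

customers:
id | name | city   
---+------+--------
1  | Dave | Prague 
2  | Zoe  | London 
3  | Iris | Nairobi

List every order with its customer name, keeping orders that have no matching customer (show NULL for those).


LEFT JOIN keeps every row from orders (the left table); where customer_id has no match in customers, the customer columns become NULL. Walk through each order:
  - order 1 (Notebook): customer_id=2 -> matches Zoe
  - order 2 (Keyboard): customer_id=1 -> matches Dave
  - order 3 (Pen): customer_id=2 -> matches Zoe
  - order 4 (Router): customer_id=NULL, no match -> kept with NULL
All 4 rows appear; 1 has NULL customer.

SQL:
SELECT a.product, b.name AS customer
FROM orders a
LEFT JOIN customers b ON a.customer_id = b.id

Result:
product  | customer
---------+---------
Notebook | Zoe     
Keyboard | Dave    
Pen      | Zoe     
Router   | NULL    


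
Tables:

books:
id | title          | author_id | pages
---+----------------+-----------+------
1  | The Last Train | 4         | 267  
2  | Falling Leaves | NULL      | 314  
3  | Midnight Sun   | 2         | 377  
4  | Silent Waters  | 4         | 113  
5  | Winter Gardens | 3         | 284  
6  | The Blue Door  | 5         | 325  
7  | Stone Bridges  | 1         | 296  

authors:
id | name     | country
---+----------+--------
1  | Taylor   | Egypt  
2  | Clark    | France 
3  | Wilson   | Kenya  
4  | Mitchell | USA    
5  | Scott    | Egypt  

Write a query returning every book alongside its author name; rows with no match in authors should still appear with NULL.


LEFT JOIN keeps every row from books (the left table); where author_id has no match in authors, the author columns become NULL. Walk through each book:
  - book 1 (The Last Train): author_id=4 -> matches Mitchell
  - book 2 (Falling Leaves): author_id=NULL, no match -> kept with NULL
  - book 3 (Midnight Sun): author_id=2 -> matches Clark
  - book 4 (Silent Waters): author_id=4 -> matches Mitchell
  - book 5 (Winter Gardens): author_id=3 -> matches Wilson
  - book 6 (The Blue Door): author_id=5 -> matches Scott
  - book 7 (Stone Bridges): author_id=1 -> matches Taylor
All 7 rows appear; 1 has NULL author.

SQL:
SELECT a.title, b.name AS author
FROM books a
LEFT JOIN authors b ON a.author_id = b.id

Result:
title          | author  
---------------+---------
The Last Train | Mitchell
Falling Leaves | NULL    
Midnight Sun   | Clark   
Silent Waters  | Mitchell
Winter Gardens | Wilson  
The Blue Door  | Scott   
Stone Bridges  | Taylor  


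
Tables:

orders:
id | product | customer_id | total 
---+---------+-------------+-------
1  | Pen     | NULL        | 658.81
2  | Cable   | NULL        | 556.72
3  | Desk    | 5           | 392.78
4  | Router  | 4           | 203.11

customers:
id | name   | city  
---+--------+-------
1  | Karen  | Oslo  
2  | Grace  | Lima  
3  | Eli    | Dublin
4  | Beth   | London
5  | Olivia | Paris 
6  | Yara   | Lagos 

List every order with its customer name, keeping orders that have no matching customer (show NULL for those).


LEFT JOIN keeps every row from orders (the left table); where customer_id has no match in customers, the customer columns become NULL. Walk through each order:
  - order 1 (Pen): customer_id=NULL, no match -> kept with NULL
  - order 2 (Cable): customer_id=NULL, no match -> kept with NULL
  - order 3 (Desk): customer_id=5 -> matches Olivia
  - order 4 (Router): customer_id=4 -> matches Beth
All 4 rows appear; 2 have NULL customer.

SQL:
SELECT a.product, b.name AS customer
FROM orders a
LEFT JOIN customers b ON a.customer_id = b.id

Result:
product | customer
--------+---------
Pen     | NULL    
Cable   | NULL    
Desk    | Olivia  
Router  | Beth    


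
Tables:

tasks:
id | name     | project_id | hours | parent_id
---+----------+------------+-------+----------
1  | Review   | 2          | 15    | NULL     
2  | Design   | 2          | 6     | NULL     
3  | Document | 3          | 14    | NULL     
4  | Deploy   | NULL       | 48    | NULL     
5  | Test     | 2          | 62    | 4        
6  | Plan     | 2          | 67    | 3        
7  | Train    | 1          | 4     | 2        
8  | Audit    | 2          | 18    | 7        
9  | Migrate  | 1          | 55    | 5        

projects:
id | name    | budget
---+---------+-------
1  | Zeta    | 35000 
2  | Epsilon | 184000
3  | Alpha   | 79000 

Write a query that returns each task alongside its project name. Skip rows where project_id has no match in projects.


INNER JOIN keeps only tasks rows whose project_id matches an id in projects. Walk through each task:
  - task 1 (Review): project_id=2 -> matches Epsilon
  - task 2 (Design): project_id=2 -> matches Epsilon
  - task 3 (Document): project_id=3 -> matches Alpha
  - task 4 (Deploy): project_id=NULL, no match -> dropped
  - task 5 (Test): project_id=2 -> matches Epsilon
  - task 6 (Plan): project_id=2 -> matches Epsilon
  - task 7 (Train): project_id=1 -> matches Zeta
  - task 8 (Audit): project_id=2 -> matches Epsilon
  - task 9 (Migrate): project_id=1 -> matches Zeta
So 1 of 9 rows is dropped.

SQL:
SELECT a.name, b.name AS project
FROM tasks a
INNER JOIN projects b ON a.project_id = b.id

Result:
name     | project
---------+--------
Review   | Epsilon
Design   | Epsilon
Document | Alpha  
Test     | Epsilon
Plan     | Epsilon
Train    | Zeta   
Audit    | Epsilon
Migrate  | Zeta   


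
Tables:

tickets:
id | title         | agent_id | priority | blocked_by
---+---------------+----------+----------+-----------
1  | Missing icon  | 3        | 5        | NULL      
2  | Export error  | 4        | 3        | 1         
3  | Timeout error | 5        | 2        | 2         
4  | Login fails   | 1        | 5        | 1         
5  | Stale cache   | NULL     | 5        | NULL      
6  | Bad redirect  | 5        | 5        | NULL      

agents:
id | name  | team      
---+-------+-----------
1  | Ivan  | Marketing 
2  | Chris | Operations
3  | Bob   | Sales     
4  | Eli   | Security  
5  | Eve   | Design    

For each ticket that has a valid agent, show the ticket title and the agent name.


INNER JOIN keeps only tickets rows whose agent_id matches an id in agents. Walk through each ticket:
  - ticket 1 (Missing icon): agent_id=3 -> matches Bob
  - ticket 2 (Export error): agent_id=4 -> matches Eli
  - ticket 3 (Timeout error): agent_id=5 -> matches Eve
  - ticket 4 (Login fails): agent_id=1 -> matches Ivan
  - ticket 5 (Stale cache): agent_id=NULL, no match -> dropped
  - ticket 6 (Bad redirect): agent_id=5 -> matches Eve
So 1 of 6 rows is dropped.

SQL:
SELECT a.title, b.name AS agent
FROM tickets a
INNER JOIN agents b ON a.agent_id = b.id

Result:
title         | agent
--------------+------
Missing icon  | Bob  
Export error  | Eli  
Timeout error | Eve  
Login fails   | Ivan 
Bad redirect  | Eve  


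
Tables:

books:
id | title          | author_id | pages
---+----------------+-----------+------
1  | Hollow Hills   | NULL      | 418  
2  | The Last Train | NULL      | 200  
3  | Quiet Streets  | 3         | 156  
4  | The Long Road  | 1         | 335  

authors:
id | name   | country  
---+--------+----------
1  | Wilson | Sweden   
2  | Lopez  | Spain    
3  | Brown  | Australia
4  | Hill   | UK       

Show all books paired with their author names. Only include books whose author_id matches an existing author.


INNER JOIN keeps only books rows whose author_id matches an id in authors. Walk through each book:
  - book 1 (Hollow Hills): author_id=NULL, no match -> dropped
  - book 2 (The Last Train): author_id=NULL, no match -> dropped
  - book 3 (Quiet Streets): author_id=3 -> matches Brown
  - book 4 (The Long Road): author_id=1 -> matches Wilson
So 2 of 4 rows are dropped.

SQL:
SELECT a.title, b.name AS author
FROM books a
INNER JOIN authors b ON a.author_id = b.id

Result:
title         | author
--------------+-------
Quiet Streets | Brown 
The Long Road | Wilson


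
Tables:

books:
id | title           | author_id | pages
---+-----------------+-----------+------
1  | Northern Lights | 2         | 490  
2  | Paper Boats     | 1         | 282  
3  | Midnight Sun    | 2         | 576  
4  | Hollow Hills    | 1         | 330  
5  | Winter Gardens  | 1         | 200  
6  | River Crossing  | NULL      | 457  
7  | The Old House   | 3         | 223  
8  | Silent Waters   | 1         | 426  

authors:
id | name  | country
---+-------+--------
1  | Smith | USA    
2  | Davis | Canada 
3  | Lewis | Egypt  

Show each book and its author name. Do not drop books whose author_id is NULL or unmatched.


LEFT JOIN keeps every row from books (the left table); where author_id has no match in authors, the author columns become NULL. Walk through each book:
  - book 1 (Northern Lights): author_id=2 -> matches Davis
  - book 2 (Paper Boats): author_id=1 -> matches Smith
  - book 3 (Midnight Sun): author_id=2 -> matches Davis
  - book 4 (Hollow Hills): author_id=1 -> matches Smith
  - book 5 (Winter Gardens): author_id=1 -> matches Smith
  - book 6 (River Crossing): author_id=NULL, no match -> kept with NULL
  - book 7 (The Old House): author_id=3 -> matches Lewis
  - book 8 (Silent Waters): author_id=1 -> matches Smith
All 8 rows appear; 1 has NULL author.

SQL:
SELECT a.title, b.name AS author
FROM books a
LEFT JOIN authors b ON a.author_id = b.id

Result:
title           | author
----------------+-------
Northern Lights | Davis 
Paper Boats     | Smith 
Midnight Sun    | Davis 
Hollow Hills    | Smith 
Winter Gardens  | Smith 
River Crossing  | NULL  
The Old House   | Lewis 
Silent Waters   | Smith 


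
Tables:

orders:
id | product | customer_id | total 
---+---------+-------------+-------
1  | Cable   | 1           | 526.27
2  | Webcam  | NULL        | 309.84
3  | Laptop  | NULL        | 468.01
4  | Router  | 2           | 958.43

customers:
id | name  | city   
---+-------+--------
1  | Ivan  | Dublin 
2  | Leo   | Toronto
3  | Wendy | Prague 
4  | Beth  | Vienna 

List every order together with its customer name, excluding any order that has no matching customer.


INNER JOIN keeps only orders rows whose customer_id matches an id in customers. Walk through each order:
  - order 1 (Cable): customer_id=1 -> matches Ivan
  - order 2 (Webcam): customer_id=NULL, no match -> dropped
  - order 3 (Laptop): customer_id=NULL, no match -> dropped
  - order 4 (Router): customer_id=2 -> matches Leo
So 2 of 4 rows are dropped.

SQL:
SELECT a.product, b.name AS customer
FROM orders a
INNER JOIN customers b ON a.customer_id = b.id

Result:
product | customer
--------+---------
Cable   | Ivan    
Router  | Leo     


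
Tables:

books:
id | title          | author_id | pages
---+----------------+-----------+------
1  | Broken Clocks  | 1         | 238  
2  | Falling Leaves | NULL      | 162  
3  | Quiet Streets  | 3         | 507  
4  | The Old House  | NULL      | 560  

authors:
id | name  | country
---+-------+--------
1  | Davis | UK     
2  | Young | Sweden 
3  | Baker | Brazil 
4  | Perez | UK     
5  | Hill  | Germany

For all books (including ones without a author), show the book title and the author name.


LEFT JOIN keeps every row from books (the left table); where author_id has no match in authors, the author columns become NULL. Walk through each book:
  - book 1 (Broken Clocks): author_id=1 -> matches Davis
  - book 2 (Falling Leaves): author_id=NULL, no match -> kept with NULL
  - book 3 (Quiet Streets): author_id=3 -> matches Baker
  - book 4 (The Old House): author_id=NULL, no match -> kept with NULL
All 4 rows appear; 2 have NULL author.

SQL:
SELECT a.title, b.name AS author
FROM books a
LEFT JOIN authors b ON a.author_id = b.id

Result:
title          | author
---------------+-------
Broken Clocks  | Davis 
Falling Leaves | NULL  
Quiet Streets  | Baker 
The Old House  | NULL  


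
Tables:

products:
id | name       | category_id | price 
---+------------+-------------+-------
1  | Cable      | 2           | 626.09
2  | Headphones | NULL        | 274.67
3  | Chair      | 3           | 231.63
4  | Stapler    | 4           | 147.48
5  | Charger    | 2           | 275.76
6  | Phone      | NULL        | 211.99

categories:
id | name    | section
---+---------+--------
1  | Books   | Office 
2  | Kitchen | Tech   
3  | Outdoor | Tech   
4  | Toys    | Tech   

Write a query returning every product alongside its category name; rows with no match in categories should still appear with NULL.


LEFT JOIN keeps every row from products (the left table); where category_id has no match in categories, the category columns become NULL. Walk through each product:
  - product 1 (Cable): category_id=2 -> matches Kitchen
  - product 2 (Headphones): category_id=NULL, no match -> kept with NULL
  - product 3 (Chair): category_id=3 -> matches Outdoor
  - product 4 (Stapler): category_id=4 -> matches Toys
  - product 5 (Charger): category_id=2 -> matches Kitchen
  - product 6 (Phone): category_id=NULL, no match -> kept with NULL
All 6 rows appear; 2 have NULL category.

SQL:
SELECT a.name, b.name AS category
FROM products a
LEFT JOIN categories b ON a.category_id = b.id

Result:
name       | category
-----------+---------
Cable      | Kitchen 
Headphones | NULL    
Chair      | Outdoor 
Stapler    | Toys    
Charger    | Kitchen 
Phone      | NULL    
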